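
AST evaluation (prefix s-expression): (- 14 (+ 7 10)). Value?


Evaluate inner: (+ 7 10) = 17
Evaluate root: (- 14 17) = -3
Result: -3


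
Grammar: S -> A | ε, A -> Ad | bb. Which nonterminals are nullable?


A nonterminal is nullable iff some alternative derives ε (directly, or every symbol in it is nullable)
Nullable: {S}


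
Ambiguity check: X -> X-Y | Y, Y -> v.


precedence layered via separate nonterminal Y: deterministic
Unambiguous


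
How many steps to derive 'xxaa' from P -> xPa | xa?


Derivation: P => xPa => xxaa
Steps: 2


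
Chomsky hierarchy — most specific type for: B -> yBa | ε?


Single nonterminal LHS, but y^n a^n is not regular
Classification: Type 2 (Context-Free)


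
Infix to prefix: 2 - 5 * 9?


'*' binds tighter: tree is (- 2 (* 5 9))
Prefix: - 2 * 5 9


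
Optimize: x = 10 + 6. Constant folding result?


10 + 6 = 16 at compile time
Optimized: x = 16


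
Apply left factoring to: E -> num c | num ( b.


Common prefix: 'num'
Factored: E -> num E', E' -> c | ( b


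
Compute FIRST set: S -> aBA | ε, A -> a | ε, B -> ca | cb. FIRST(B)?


Per alternative of B: FIRST(ca) = {c}; FIRST(cb) = {c}
FIRST(B) = {c}


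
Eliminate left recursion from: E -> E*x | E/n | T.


Left-recursive alternatives: E*x, E/n; non-recursive: T
Introduce E': E -> TE', E' -> *xE' | /nE' | ε


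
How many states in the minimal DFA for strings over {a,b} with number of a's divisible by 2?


Track (count of a) mod 2: states 0..1, accept at 0
Minimal DFA: 2 states


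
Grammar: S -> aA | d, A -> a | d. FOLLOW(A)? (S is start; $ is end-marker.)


$ ∈ FOLLOW(S). For each A -> αBβ: add FIRST(β)\{ε} to FOLLOW(B); if β nullable, add FOLLOW(A).
FOLLOW(A) = {$}


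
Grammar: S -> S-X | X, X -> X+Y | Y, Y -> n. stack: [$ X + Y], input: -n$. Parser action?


handle 'X+Y' on top
Action: reduce (X -> X+Y)


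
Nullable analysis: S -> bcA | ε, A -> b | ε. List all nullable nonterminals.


A nonterminal is nullable iff some alternative derives ε (directly, or every symbol in it is nullable)
Nullable: {A, S}


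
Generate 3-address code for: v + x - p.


Break into single-operator statements:
t1 = v + x
t2 = t1 - p


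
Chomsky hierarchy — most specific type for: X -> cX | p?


Right-linear: every RHS is a terminal or a terminal followed by one nonterminal
Classification: Type 3 (Regular)


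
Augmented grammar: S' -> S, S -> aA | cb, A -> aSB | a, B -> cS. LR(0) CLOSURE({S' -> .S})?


Start: S' -> .S
For each item with dot before a nonterminal B, add B -> .γ for every B-production
Closure: [S' -> .S, S -> .aA, S -> .cb]


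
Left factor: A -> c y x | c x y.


Common prefix: 'c'
Factored: A -> c A', A' -> y x | x y


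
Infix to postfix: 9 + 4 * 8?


* has higher precedence, evaluate 4*8 first
Postfix: 9 4 8 * +


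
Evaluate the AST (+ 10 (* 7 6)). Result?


Evaluate inner: (* 7 6) = 42
Evaluate root: (+ 10 42) = 52
Result: 52


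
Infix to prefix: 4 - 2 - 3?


left-to-right (same/higher precedence on left): tree is (- (- 4 2) 3)
Prefix: - - 4 2 3


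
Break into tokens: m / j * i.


Scan left to right, longest-match per lexeme
Tokens: ID(m), OP(/), ID(j), OP(*), ID(i)


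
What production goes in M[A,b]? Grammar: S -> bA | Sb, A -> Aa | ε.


For [A, b]: ε is nullable and 'b' ∈ FOLLOW(A)
Entry: A -> ε


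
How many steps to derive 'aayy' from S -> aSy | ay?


Derivation: S => aSy => aayy
Steps: 2


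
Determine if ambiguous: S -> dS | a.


right-linear, alternatives start with distinct terminals 'd' vs 'a': unique leftmost derivation
Unambiguous


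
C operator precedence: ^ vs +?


'+' is additive (level 9); '^' is bitwise XOR (level 4)
Higher level binds tighter
'+' has higher precedence than '^'


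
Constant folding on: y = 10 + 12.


10 + 12 = 22 at compile time
Optimized: y = 22


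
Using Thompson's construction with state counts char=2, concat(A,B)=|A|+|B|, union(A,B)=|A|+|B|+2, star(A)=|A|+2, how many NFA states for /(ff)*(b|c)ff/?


Syntax tree has 6 char leaf(s), 1 union(s), 1 star(s)
chars contribute 6×2 = 12; each union adds +2; each star adds +2
Total: 12 + 2 + 2 = 16 states


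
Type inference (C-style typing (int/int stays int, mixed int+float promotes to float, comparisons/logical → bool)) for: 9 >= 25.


Operand types: int >= int
Rule: comparison yields bool
Result type: bool


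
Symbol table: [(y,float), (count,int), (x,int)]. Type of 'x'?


Lookup 'x' → type int


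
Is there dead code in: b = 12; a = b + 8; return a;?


b is read by a's definition; a is returned
No dead code


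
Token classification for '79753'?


Pattern: digits only
Type: INTEGER_LITERAL


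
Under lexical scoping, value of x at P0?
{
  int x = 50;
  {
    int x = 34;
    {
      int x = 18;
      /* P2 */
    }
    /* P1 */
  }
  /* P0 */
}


x declared in the same block as P0
x = 50


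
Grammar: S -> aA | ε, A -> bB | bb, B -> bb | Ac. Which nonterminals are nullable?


A nonterminal is nullable iff some alternative derives ε (directly, or every symbol in it is nullable)
Nullable: {S}


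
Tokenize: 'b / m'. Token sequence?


Scan left to right, longest-match per lexeme
Tokens: ID(b), OP(/), ID(m)


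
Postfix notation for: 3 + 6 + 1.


Left to right (same or higher precedence on left)
Postfix: 3 6 + 1 +


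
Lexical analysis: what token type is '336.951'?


Pattern: digits with a decimal point
Type: FLOAT_LITERAL


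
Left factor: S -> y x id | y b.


Common prefix: 'y'
Factored: S -> y S', S' -> x id | b


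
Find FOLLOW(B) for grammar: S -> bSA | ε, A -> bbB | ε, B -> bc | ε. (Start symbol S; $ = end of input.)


$ ∈ FOLLOW(S). For each A -> αBβ: add FIRST(β)\{ε} to FOLLOW(B); if β nullable, add FOLLOW(A).
FOLLOW(B) = {$, b}


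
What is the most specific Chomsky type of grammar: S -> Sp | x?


Left-linear: every RHS is a terminal or one nonterminal followed by a terminal
Classification: Type 3 (Regular)


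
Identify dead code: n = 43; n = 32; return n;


first assignment to n is overwritten before any read
Dead: 'n = 43'


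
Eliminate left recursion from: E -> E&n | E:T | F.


Left-recursive alternatives: E&n, E:T; non-recursive: F
Introduce E': E -> FE', E' -> &nE' | :TE' | ε


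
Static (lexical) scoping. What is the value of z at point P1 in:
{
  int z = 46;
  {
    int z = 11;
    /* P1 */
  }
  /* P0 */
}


z declared in the same block as P1
z = 11


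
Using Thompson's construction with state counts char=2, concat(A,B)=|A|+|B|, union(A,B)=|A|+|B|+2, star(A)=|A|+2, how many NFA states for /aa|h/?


Syntax tree has 3 char leaf(s), 1 union(s), 0 star(s)
chars contribute 3×2 = 6; each union adds +2; each star adds +2
Total: 6 + 2 + 0 = 8 states


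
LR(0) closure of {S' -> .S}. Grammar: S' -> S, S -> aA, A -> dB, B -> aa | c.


Start: S' -> .S
For each item with dot before a nonterminal B, add B -> .γ for every B-production
Closure: [S' -> .S, S -> .aA]


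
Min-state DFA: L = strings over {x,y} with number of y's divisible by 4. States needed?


Track (count of y) mod 4: states 0..3, accept at 0
Minimal DFA: 4 states


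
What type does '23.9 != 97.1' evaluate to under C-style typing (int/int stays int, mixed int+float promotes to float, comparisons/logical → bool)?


Operand types: float != float
Rule: comparison yields bool
Result type: bool


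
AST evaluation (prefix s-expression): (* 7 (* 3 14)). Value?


Evaluate inner: (* 3 14) = 42
Evaluate root: (* 7 42) = 294
Result: 294


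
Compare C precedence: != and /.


'/' is multiplicative (level 10); '!=' is equality (level 6)
Higher level binds tighter
'/' has higher precedence than '!='


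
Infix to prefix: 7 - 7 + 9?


left-to-right (same/higher precedence on left): tree is (+ (- 7 7) 9)
Prefix: + - 7 7 9


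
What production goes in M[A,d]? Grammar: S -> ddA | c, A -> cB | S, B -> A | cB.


For [A, d]: 'd' ∈ FIRST(S)
Entry: A -> S


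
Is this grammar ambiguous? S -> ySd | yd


balanced y^n…d^n: each string has a unique parse
Unambiguous


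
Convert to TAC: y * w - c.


Break into single-operator statements:
t1 = y * w
t2 = t1 - c


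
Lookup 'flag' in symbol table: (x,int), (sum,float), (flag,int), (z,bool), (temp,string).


Lookup 'flag' → type int


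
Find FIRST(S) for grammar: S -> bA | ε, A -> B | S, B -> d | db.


Per alternative of S: FIRST(bA) = {b}; FIRST(ε) = {ε}
FIRST(S) = {b, ε}


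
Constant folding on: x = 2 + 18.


2 + 18 = 20 at compile time
Optimized: x = 20


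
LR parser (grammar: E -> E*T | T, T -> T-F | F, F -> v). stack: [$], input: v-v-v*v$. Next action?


no handle on stack; shift 'v'
Action: shift


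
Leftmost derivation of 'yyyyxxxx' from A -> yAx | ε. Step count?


Derivation: A => yAx => yyAxx => yyyAxxx => yyyyAxxxx => yyyyxxxx
Steps: 5


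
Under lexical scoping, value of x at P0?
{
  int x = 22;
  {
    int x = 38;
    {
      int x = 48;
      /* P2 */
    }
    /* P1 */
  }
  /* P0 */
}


x declared in the same block as P0
x = 22


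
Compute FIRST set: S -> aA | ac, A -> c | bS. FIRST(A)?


Per alternative of A: FIRST(c) = {c}; FIRST(bS) = {b}
FIRST(A) = {b, c}


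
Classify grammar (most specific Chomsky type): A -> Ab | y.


Left-linear: every RHS is a terminal or one nonterminal followed by a terminal
Classification: Type 3 (Regular)


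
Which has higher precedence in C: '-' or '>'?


'-' is additive (level 9); '>' is relational (level 7)
Higher level binds tighter
'-' has higher precedence than '>'


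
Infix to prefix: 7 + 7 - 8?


left-to-right (same/higher precedence on left): tree is (- (+ 7 7) 8)
Prefix: - + 7 7 8


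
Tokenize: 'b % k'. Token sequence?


Scan left to right, longest-match per lexeme
Tokens: ID(b), OP(%), ID(k)


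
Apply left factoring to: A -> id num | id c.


Common prefix: 'id'
Factored: A -> id A', A' -> num | c


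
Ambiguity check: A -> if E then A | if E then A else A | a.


dangling else: 'if E then if E then a else a' parses two ways
Ambiguous


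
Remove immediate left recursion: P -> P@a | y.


Left-recursive alternatives: P@a; non-recursive: y
Introduce P': P -> yP', P' -> @aP' | ε


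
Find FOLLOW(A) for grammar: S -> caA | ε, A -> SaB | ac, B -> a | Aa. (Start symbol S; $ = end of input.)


$ ∈ FOLLOW(S). For each A -> αBβ: add FIRST(β)\{ε} to FOLLOW(B); if β nullable, add FOLLOW(A).
FOLLOW(A) = {$, a}


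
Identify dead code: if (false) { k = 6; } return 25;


condition is constant false, so the whole block is unreachable
Dead: 'if (false) { k = 6; }'


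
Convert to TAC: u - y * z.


Break into single-operator statements:
t1 = y * z
t2 = u - t1


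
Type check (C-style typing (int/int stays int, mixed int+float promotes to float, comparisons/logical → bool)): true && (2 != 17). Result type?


Operand types: bool && bool
Rule: logical operators take bool operands and yield bool
Result type: bool


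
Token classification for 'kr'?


Pattern: letter/underscore followed by alphanumerics, not a keyword
Type: IDENTIFIER


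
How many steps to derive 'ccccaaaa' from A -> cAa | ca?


Derivation: A => cAa => ccAaa => cccAaaa => ccccaaaa
Steps: 4


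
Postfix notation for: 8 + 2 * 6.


* has higher precedence, evaluate 2*6 first
Postfix: 8 2 6 * +


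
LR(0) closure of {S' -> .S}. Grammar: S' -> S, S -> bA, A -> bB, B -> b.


Start: S' -> .S
For each item with dot before a nonterminal B, add B -> .γ for every B-production
Closure: [S' -> .S, S -> .bA]


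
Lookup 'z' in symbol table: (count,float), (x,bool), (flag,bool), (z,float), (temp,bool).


Lookup 'z' → type float


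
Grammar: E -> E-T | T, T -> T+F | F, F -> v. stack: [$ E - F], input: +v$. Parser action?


'F' (not preceded by T+) is the handle for T -> F
Action: reduce (T -> F)


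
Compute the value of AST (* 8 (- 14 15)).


Evaluate inner: (- 14 15) = -1
Evaluate root: (* 8 -1) = -8
Result: -8


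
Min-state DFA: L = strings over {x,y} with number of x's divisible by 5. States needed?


Track (count of x) mod 5: states 0..4, accept at 0
Minimal DFA: 5 states


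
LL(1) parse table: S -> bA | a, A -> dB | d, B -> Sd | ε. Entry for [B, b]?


For [B, b]: 'b' ∈ FIRST(Sd)
Entry: B -> Sd


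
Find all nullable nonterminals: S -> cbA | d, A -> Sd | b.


A nonterminal is nullable iff some alternative derives ε (directly, or every symbol in it is nullable)
Nullable: {}


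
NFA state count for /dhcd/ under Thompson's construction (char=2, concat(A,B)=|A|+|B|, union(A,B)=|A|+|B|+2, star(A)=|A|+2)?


Syntax tree has 4 char leaf(s), 0 union(s), 0 star(s)
chars contribute 4×2 = 8; each union adds +2; each star adds +2
Total: 8 + 0 + 0 = 8 states


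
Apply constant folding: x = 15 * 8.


15 * 8 = 120 at compile time
Optimized: x = 120


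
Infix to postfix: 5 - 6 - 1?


Left to right (same or higher precedence on left)
Postfix: 5 6 - 1 -


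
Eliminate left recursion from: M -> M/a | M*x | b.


Left-recursive alternatives: M/a, M*x; non-recursive: b
Introduce M': M -> bM', M' -> /aM' | *xM' | ε


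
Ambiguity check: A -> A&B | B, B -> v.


precedence layered via separate nonterminal B: deterministic
Unambiguous


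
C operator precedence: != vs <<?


'<<' is shift (level 8); '!=' is equality (level 6)
Higher level binds tighter
'<<' has higher precedence than '!='


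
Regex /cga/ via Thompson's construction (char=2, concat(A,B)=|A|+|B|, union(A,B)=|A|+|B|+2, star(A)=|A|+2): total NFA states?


Syntax tree has 3 char leaf(s), 0 union(s), 0 star(s)
chars contribute 3×2 = 6; each union adds +2; each star adds +2
Total: 6 + 0 + 0 = 6 states


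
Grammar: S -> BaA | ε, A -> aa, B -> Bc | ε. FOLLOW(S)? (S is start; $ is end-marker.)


$ ∈ FOLLOW(S). For each A -> αBβ: add FIRST(β)\{ε} to FOLLOW(B); if β nullable, add FOLLOW(A).
FOLLOW(S) = {$}


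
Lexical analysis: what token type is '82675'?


Pattern: digits only
Type: INTEGER_LITERAL


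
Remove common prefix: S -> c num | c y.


Common prefix: 'c'
Factored: S -> c S', S' -> num | y


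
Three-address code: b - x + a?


Break into single-operator statements:
t1 = b - x
t2 = t1 + a


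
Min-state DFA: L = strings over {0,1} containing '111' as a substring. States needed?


KMP-style automaton: 3 progress states + 1 absorbing accept = 4
Minimal DFA: 4 states


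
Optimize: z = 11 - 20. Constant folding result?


11 - 20 = -9 at compile time
Optimized: z = -9


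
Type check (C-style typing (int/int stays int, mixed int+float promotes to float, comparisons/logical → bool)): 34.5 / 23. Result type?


Operand types: float / int
Rule: mixed int/float promotes to float; int/int stays int
Result type: float


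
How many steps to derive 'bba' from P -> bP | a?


Derivation: P => bP => bbP => bba
Steps: 3


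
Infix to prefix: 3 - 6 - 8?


left-to-right (same/higher precedence on left): tree is (- (- 3 6) 8)
Prefix: - - 3 6 8


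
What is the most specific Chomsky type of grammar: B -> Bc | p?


Left-linear: every RHS is a terminal or one nonterminal followed by a terminal
Classification: Type 3 (Regular)


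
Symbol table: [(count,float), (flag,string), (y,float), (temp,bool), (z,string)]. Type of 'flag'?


Lookup 'flag' → type string


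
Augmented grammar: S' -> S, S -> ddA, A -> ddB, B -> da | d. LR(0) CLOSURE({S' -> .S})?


Start: S' -> .S
For each item with dot before a nonterminal B, add B -> .γ for every B-production
Closure: [S' -> .S, S -> .ddA]


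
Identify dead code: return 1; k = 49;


statement follows a return and is unreachable
Dead: 'k = 49'


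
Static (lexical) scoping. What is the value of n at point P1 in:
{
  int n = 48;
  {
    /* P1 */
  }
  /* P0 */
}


P1's block does not declare n; resolves to the enclosing declaration at depth 0
n = 48


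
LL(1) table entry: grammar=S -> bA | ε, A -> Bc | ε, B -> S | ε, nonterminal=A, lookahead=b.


For [A, b]: 'b' ∈ FIRST(Bc)
Entry: A -> Bc


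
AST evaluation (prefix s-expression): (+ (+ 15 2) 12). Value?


Evaluate inner: (+ 15 2) = 17
Evaluate root: (+ 17 12) = 29
Result: 29


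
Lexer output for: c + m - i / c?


Scan left to right, longest-match per lexeme
Tokens: ID(c), OP(+), ID(m), OP(-), ID(i), OP(/), ID(c)


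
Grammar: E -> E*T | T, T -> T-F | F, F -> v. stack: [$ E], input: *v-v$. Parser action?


shift '*' to continue E -> E*T
Action: shift


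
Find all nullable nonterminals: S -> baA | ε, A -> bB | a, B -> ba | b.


A nonterminal is nullable iff some alternative derives ε (directly, or every symbol in it is nullable)
Nullable: {S}


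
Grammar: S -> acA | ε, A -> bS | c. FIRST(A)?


Per alternative of A: FIRST(bS) = {b}; FIRST(c) = {c}
FIRST(A) = {b, c}


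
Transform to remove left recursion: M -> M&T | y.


Left-recursive alternatives: M&T; non-recursive: y
Introduce M': M -> yM', M' -> &TM' | ε


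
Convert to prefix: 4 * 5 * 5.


left-to-right (same/higher precedence on left): tree is (* (* 4 5) 5)
Prefix: * * 4 5 5


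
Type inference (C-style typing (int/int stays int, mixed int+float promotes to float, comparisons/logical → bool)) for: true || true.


Operand types: bool || bool
Rule: logical operators take bool operands and yield bool
Result type: bool


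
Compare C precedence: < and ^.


'<' is relational (level 7); '^' is bitwise XOR (level 4)
Higher level binds tighter
'<' has higher precedence than '^'


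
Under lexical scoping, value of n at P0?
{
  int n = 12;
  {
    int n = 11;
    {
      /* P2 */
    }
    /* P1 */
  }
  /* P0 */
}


n declared in the same block as P0
n = 12


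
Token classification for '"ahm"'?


Pattern: double-quoted sequence
Type: STRING_LITERAL


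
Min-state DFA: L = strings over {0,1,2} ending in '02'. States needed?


Track the longest suffix of input matching a prefix of '02': 3 classes (prefixes of length 0..2)
Minimal DFA: 3 states


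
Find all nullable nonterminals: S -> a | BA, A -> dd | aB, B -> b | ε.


A nonterminal is nullable iff some alternative derives ε (directly, or every symbol in it is nullable)
Nullable: {B}


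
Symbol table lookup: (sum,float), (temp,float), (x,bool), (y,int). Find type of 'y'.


Lookup 'y' → type int


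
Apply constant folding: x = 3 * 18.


3 * 18 = 54 at compile time
Optimized: x = 54


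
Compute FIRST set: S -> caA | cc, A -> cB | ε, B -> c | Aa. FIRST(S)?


Per alternative of S: FIRST(caA) = {c}; FIRST(cc) = {c}
FIRST(S) = {c}


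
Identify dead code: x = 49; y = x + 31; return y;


x is read by y's definition; y is returned
No dead code


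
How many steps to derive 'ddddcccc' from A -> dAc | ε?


Derivation: A => dAc => ddAcc => dddAccc => ddddAcccc => ddddcccc
Steps: 5


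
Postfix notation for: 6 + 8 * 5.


* has higher precedence, evaluate 8*5 first
Postfix: 6 8 5 * +


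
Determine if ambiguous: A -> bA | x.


right-linear, alternatives start with distinct terminals 'b' vs 'x': unique leftmost derivation
Unambiguous


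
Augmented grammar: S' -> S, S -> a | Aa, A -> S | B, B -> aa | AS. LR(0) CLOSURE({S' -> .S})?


Start: S' -> .S
For each item with dot before a nonterminal B, add B -> .γ for every B-production
Closure: [S' -> .S, S -> .a, S -> .Aa, A -> .S, A -> .B, B -> .aa, B -> .AS]


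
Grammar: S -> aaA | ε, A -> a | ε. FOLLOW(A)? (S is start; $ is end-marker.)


$ ∈ FOLLOW(S). For each A -> αBβ: add FIRST(β)\{ε} to FOLLOW(B); if β nullable, add FOLLOW(A).
FOLLOW(A) = {$}


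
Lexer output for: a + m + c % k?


Scan left to right, longest-match per lexeme
Tokens: ID(a), OP(+), ID(m), OP(+), ID(c), OP(%), ID(k)


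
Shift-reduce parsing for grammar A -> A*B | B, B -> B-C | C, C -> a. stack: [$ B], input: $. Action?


lookahead ∉ {-} so B won't extend; reduce A -> B
Action: reduce (A -> B)


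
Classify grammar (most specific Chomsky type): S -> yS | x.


Right-linear: every RHS is a terminal or a terminal followed by one nonterminal
Classification: Type 3 (Regular)


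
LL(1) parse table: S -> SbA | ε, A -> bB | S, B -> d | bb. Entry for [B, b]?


For [B, b]: 'b' ∈ FIRST(bb)
Entry: B -> bb


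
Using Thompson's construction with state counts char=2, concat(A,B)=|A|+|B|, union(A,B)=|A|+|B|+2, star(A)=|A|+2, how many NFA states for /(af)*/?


Syntax tree has 2 char leaf(s), 0 union(s), 1 star(s)
chars contribute 2×2 = 4; each union adds +2; each star adds +2
Total: 4 + 0 + 2 = 6 states


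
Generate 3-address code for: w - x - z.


Break into single-operator statements:
t1 = w - x
t2 = t1 - z


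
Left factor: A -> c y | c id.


Common prefix: 'c'
Factored: A -> c A', A' -> y | id


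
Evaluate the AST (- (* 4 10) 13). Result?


Evaluate inner: (* 4 10) = 40
Evaluate root: (- 40 13) = 27
Result: 27


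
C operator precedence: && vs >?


'>' is relational (level 7); '&&' is logical AND (level 2)
Higher level binds tighter
'>' has higher precedence than '&&'


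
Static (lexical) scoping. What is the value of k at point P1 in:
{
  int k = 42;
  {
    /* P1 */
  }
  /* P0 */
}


P1's block does not declare k; resolves to the enclosing declaration at depth 0
k = 42


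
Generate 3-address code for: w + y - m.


Break into single-operator statements:
t1 = w + y
t2 = t1 - m


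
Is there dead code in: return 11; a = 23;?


statement follows a return and is unreachable
Dead: 'a = 23'


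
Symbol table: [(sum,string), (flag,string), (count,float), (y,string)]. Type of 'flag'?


Lookup 'flag' → type string


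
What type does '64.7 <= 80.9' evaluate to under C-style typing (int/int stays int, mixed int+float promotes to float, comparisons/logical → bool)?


Operand types: float <= float
Rule: comparison yields bool
Result type: bool


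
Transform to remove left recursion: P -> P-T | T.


Left-recursive alternatives: P-T; non-recursive: T
Introduce P': P -> TP', P' -> -TP' | ε


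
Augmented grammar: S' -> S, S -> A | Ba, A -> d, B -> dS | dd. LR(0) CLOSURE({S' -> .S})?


Start: S' -> .S
For each item with dot before a nonterminal B, add B -> .γ for every B-production
Closure: [S' -> .S, S -> .A, S -> .Ba, A -> .d, B -> .dS, B -> .dd]


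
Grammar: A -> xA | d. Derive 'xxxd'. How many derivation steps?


Derivation: A => xA => xxA => xxxA => xxxd
Steps: 4


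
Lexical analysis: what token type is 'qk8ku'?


Pattern: letter/underscore followed by alphanumerics, not a keyword
Type: IDENTIFIER


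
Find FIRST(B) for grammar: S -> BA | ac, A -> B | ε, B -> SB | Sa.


Per alternative of B: FIRST(SB) = {a}; FIRST(Sa) = {a}
FIRST(B) = {a}


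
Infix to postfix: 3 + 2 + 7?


Left to right (same or higher precedence on left)
Postfix: 3 2 + 7 +


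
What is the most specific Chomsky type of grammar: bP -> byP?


LHS has context (more than one symbol) and |LHS| ≤ |RHS|
Classification: Type 1 (Context-Sensitive)


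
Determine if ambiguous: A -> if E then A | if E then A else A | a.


dangling else: 'if E then if E then a else a' parses two ways
Ambiguous


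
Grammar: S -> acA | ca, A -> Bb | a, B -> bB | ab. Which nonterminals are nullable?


A nonterminal is nullable iff some alternative derives ε (directly, or every symbol in it is nullable)
Nullable: {}


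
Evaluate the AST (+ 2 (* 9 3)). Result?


Evaluate inner: (* 9 3) = 27
Evaluate root: (+ 2 27) = 29
Result: 29


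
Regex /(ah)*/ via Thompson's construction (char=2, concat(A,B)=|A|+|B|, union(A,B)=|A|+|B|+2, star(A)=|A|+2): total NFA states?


Syntax tree has 2 char leaf(s), 0 union(s), 1 star(s)
chars contribute 2×2 = 4; each union adds +2; each star adds +2
Total: 4 + 0 + 2 = 6 states


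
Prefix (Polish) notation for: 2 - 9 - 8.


left-to-right (same/higher precedence on left): tree is (- (- 2 9) 8)
Prefix: - - 2 9 8


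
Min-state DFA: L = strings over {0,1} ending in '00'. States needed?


Track the longest suffix of input matching a prefix of '00': 3 classes (prefixes of length 0..2)
Minimal DFA: 3 states


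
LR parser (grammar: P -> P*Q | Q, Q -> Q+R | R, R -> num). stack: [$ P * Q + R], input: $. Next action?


handle 'Q+R' on top
Action: reduce (Q -> Q+R)


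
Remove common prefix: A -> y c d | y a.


Common prefix: 'y'
Factored: A -> y A', A' -> c d | a


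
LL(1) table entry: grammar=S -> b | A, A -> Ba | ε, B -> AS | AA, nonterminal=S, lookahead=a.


For [S, a]: 'a' ∈ FIRST(A)
Entry: S -> A


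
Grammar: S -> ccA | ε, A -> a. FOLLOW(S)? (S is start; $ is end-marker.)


$ ∈ FOLLOW(S). For each A -> αBβ: add FIRST(β)\{ε} to FOLLOW(B); if β nullable, add FOLLOW(A).
FOLLOW(S) = {$}


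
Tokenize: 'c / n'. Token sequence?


Scan left to right, longest-match per lexeme
Tokens: ID(c), OP(/), ID(n)


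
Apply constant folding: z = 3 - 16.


3 - 16 = -13 at compile time
Optimized: z = -13


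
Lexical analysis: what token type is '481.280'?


Pattern: digits with a decimal point
Type: FLOAT_LITERAL


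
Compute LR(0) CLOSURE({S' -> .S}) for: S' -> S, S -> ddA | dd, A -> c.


Start: S' -> .S
For each item with dot before a nonterminal B, add B -> .γ for every B-production
Closure: [S' -> .S, S -> .ddA, S -> .dd]


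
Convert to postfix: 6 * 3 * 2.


Left to right (same or higher precedence on left)
Postfix: 6 3 * 2 *


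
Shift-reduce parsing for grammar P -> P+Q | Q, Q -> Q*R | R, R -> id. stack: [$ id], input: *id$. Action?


'id' on top is the handle for R -> id
Action: reduce (R -> id)


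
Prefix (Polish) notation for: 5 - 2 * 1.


'*' binds tighter: tree is (- 5 (* 2 1))
Prefix: - 5 * 2 1


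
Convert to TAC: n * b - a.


Break into single-operator statements:
t1 = n * b
t2 = t1 - a


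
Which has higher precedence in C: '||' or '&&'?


'&&' is logical AND (level 2); '||' is logical OR (level 1)
Higher level binds tighter
'&&' has higher precedence than '||'


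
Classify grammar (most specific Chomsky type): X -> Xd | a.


Left-linear: every RHS is a terminal or one nonterminal followed by a terminal
Classification: Type 3 (Regular)


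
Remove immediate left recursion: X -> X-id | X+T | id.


Left-recursive alternatives: X-id, X+T; non-recursive: id
Introduce X': X -> idX', X' -> -idX' | +TX' | ε


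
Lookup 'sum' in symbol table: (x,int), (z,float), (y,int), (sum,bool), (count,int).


Lookup 'sum' → type bool


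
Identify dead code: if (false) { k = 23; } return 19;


condition is constant false, so the whole block is unreachable
Dead: 'if (false) { k = 23; }'


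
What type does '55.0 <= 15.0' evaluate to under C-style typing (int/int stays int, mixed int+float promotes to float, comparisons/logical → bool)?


Operand types: float <= float
Rule: comparison yields bool
Result type: bool


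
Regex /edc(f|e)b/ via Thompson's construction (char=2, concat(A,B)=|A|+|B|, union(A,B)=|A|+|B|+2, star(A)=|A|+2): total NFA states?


Syntax tree has 6 char leaf(s), 1 union(s), 0 star(s)
chars contribute 6×2 = 12; each union adds +2; each star adds +2
Total: 12 + 2 + 0 = 14 states


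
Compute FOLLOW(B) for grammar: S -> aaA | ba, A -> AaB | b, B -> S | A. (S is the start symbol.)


$ ∈ FOLLOW(S). For each A -> αBβ: add FIRST(β)\{ε} to FOLLOW(B); if β nullable, add FOLLOW(A).
FOLLOW(B) = {$, a}


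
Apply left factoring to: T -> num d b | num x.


Common prefix: 'num'
Factored: T -> num T', T' -> d b | x


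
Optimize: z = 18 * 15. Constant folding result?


18 * 15 = 270 at compile time
Optimized: z = 270


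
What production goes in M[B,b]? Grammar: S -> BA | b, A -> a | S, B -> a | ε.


For [B, b]: ε is nullable and 'b' ∈ FOLLOW(B)
Entry: B -> ε


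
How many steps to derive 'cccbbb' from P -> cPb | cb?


Derivation: P => cPb => ccPbb => cccbbb
Steps: 3


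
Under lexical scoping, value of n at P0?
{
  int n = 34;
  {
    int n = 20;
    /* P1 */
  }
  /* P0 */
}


n declared in the same block as P0
n = 34


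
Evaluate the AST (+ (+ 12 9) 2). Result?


Evaluate inner: (+ 12 9) = 21
Evaluate root: (+ 21 2) = 23
Result: 23


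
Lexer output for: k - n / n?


Scan left to right, longest-match per lexeme
Tokens: ID(k), OP(-), ID(n), OP(/), ID(n)


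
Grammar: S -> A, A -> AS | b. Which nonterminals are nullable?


A nonterminal is nullable iff some alternative derives ε (directly, or every symbol in it is nullable)
Nullable: {}


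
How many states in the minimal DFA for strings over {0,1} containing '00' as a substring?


KMP-style automaton: 2 progress states + 1 absorbing accept = 3
Minimal DFA: 3 states


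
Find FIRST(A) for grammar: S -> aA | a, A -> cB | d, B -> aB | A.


Per alternative of A: FIRST(cB) = {c}; FIRST(d) = {d}
FIRST(A) = {c, d}


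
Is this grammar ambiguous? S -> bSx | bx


balanced b^n…x^n: each string has a unique parse
Unambiguous


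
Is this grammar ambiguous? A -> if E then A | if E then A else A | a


dangling else: 'if E then if E then a else a' parses two ways
Ambiguous


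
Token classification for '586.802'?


Pattern: digits with a decimal point
Type: FLOAT_LITERAL


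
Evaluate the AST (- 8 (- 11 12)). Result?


Evaluate inner: (- 11 12) = -1
Evaluate root: (- 8 -1) = 9
Result: 9


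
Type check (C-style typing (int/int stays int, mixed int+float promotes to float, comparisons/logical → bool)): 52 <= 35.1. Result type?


Operand types: int <= float
Rule: comparison yields bool
Result type: bool


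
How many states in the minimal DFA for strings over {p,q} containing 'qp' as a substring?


KMP-style automaton: 2 progress states + 1 absorbing accept = 3
Minimal DFA: 3 states


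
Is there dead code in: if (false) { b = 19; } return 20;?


condition is constant false, so the whole block is unreachable
Dead: 'if (false) { b = 19; }'


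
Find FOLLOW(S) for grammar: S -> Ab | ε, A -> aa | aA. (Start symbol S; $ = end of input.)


$ ∈ FOLLOW(S). For each A -> αBβ: add FIRST(β)\{ε} to FOLLOW(B); if β nullable, add FOLLOW(A).
FOLLOW(S) = {$}


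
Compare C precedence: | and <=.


'<=' is relational (level 7); '|' is bitwise OR (level 3)
Higher level binds tighter
'<=' has higher precedence than '|'


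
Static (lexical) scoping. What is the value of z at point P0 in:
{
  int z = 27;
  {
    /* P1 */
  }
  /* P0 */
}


z declared in the same block as P0
z = 27


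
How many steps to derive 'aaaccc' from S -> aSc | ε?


Derivation: S => aSc => aaScc => aaaSccc => aaaccc
Steps: 4


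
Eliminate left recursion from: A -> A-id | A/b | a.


Left-recursive alternatives: A-id, A/b; non-recursive: a
Introduce A': A -> aA', A' -> -idA' | /bA' | ε


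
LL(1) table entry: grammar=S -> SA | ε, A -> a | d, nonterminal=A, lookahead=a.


For [A, a]: 'a' ∈ FIRST(a)
Entry: A -> a


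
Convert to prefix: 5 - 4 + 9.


left-to-right (same/higher precedence on left): tree is (+ (- 5 4) 9)
Prefix: + - 5 4 9


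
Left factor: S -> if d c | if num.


Common prefix: 'if'
Factored: S -> if S', S' -> d c | num


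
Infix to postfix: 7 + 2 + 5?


Left to right (same or higher precedence on left)
Postfix: 7 2 + 5 +


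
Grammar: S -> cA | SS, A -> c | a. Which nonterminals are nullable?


A nonterminal is nullable iff some alternative derives ε (directly, or every symbol in it is nullable)
Nullable: {}


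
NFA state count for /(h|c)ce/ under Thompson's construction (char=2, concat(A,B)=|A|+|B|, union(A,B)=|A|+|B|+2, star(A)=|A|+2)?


Syntax tree has 4 char leaf(s), 1 union(s), 0 star(s)
chars contribute 4×2 = 8; each union adds +2; each star adds +2
Total: 8 + 2 + 0 = 10 states


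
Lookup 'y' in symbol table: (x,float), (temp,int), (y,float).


Lookup 'y' → type float


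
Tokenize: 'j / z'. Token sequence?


Scan left to right, longest-match per lexeme
Tokens: ID(j), OP(/), ID(z)


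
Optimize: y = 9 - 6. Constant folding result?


9 - 6 = 3 at compile time
Optimized: y = 3


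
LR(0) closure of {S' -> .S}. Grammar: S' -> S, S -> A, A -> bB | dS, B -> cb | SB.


Start: S' -> .S
For each item with dot before a nonterminal B, add B -> .γ for every B-production
Closure: [S' -> .S, S -> .A, A -> .bB, A -> .dS]


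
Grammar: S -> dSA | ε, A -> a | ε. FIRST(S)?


Per alternative of S: FIRST(dSA) = {d}; FIRST(ε) = {ε}
FIRST(S) = {d, ε}


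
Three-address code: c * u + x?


Break into single-operator statements:
t1 = c * u
t2 = t1 + x


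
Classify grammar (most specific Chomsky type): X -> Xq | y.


Left-linear: every RHS is a terminal or one nonterminal followed by a terminal
Classification: Type 3 (Regular)


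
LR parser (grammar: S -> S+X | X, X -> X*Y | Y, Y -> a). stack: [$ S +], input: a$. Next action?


no handle ('S+' is not any RHS); shift 'a'
Action: shift


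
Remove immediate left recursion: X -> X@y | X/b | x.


Left-recursive alternatives: X@y, X/b; non-recursive: x
Introduce X': X -> xX', X' -> @yX' | /bX' | ε


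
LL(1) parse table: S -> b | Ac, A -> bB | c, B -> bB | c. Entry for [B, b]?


For [B, b]: 'b' ∈ FIRST(bB)
Entry: B -> bB


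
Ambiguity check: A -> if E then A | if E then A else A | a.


dangling else: 'if E then if E then a else a' parses two ways
Ambiguous


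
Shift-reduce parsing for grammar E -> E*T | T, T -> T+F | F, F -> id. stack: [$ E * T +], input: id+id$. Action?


no handle; shift 'id'
Action: shift


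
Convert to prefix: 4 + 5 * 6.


'*' binds tighter: tree is (+ 4 (* 5 6))
Prefix: + 4 * 5 6


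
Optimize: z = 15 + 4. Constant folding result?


15 + 4 = 19 at compile time
Optimized: z = 19


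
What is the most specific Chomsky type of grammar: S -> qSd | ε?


Single nonterminal LHS, but q^n d^n is not regular
Classification: Type 2 (Context-Free)


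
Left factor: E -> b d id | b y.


Common prefix: 'b'
Factored: E -> b E', E' -> d id | y


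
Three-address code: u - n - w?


Break into single-operator statements:
t1 = u - n
t2 = t1 - w


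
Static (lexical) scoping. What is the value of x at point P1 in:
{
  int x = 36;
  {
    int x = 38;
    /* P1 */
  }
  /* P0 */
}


x declared in the same block as P1
x = 38


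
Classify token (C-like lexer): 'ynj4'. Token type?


Pattern: letter/underscore followed by alphanumerics, not a keyword
Type: IDENTIFIER


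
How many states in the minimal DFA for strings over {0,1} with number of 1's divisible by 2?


Track (count of 1) mod 2: states 0..1, accept at 0
Minimal DFA: 2 states


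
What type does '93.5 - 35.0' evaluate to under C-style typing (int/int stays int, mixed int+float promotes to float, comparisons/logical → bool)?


Operand types: float - float
Rule: mixed int/float promotes to float; int/int stays int
Result type: float


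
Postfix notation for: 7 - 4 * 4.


* has higher precedence, evaluate 4*4 first
Postfix: 7 4 4 * -


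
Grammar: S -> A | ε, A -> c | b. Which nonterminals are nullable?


A nonterminal is nullable iff some alternative derives ε (directly, or every symbol in it is nullable)
Nullable: {S}


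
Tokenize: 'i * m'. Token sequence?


Scan left to right, longest-match per lexeme
Tokens: ID(i), OP(*), ID(m)


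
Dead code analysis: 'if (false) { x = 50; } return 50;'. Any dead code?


condition is constant false, so the whole block is unreachable
Dead: 'if (false) { x = 50; }'


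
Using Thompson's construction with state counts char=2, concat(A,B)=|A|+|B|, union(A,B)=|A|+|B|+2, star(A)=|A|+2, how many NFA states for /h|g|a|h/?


Syntax tree has 4 char leaf(s), 3 union(s), 0 star(s)
chars contribute 4×2 = 8; each union adds +2; each star adds +2
Total: 8 + 6 + 0 = 14 states


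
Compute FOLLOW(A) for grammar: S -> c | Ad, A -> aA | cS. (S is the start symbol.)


$ ∈ FOLLOW(S). For each A -> αBβ: add FIRST(β)\{ε} to FOLLOW(B); if β nullable, add FOLLOW(A).
FOLLOW(A) = {d}


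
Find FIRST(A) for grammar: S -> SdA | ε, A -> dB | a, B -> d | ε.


Per alternative of A: FIRST(dB) = {d}; FIRST(a) = {a}
FIRST(A) = {a, d}


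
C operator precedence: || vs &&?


'&&' is logical AND (level 2); '||' is logical OR (level 1)
Higher level binds tighter
'&&' has higher precedence than '||'


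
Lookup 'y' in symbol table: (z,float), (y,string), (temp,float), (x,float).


Lookup 'y' → type string


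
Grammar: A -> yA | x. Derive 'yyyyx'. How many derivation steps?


Derivation: A => yA => yyA => yyyA => yyyyA => yyyyx
Steps: 5


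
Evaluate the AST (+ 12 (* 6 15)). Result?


Evaluate inner: (* 6 15) = 90
Evaluate root: (+ 12 90) = 102
Result: 102


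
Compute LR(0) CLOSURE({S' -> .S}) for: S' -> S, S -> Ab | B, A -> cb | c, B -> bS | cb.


Start: S' -> .S
For each item with dot before a nonterminal B, add B -> .γ for every B-production
Closure: [S' -> .S, S -> .Ab, S -> .B, A -> .cb, A -> .c, B -> .bS, B -> .cb]


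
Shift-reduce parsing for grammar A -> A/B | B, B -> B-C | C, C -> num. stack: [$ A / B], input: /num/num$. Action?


handle 'A/B' on top; lookahead ∈ FOLLOW(A) = {/, $}
Action: reduce (A -> A/B)


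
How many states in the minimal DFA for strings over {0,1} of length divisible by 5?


Track length mod 5: states 0..4, accept at 0
Minimal DFA: 5 states


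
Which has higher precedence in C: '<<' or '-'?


'-' is additive (level 9); '<<' is shift (level 8)
Higher level binds tighter
'-' has higher precedence than '<<'


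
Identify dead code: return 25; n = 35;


statement follows a return and is unreachable
Dead: 'n = 35'


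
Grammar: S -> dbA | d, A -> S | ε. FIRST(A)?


Per alternative of A: FIRST(S) = {d}; FIRST(ε) = {ε}
FIRST(A) = {d, ε}


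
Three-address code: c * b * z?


Break into single-operator statements:
t1 = c * b
t2 = t1 * z


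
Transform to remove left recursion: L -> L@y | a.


Left-recursive alternatives: L@y; non-recursive: a
Introduce L': L -> aL', L' -> @yL' | ε


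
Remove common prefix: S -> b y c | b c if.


Common prefix: 'b'
Factored: S -> b S', S' -> y c | c if


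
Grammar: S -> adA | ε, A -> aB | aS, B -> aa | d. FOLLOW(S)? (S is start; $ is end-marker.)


$ ∈ FOLLOW(S). For each A -> αBβ: add FIRST(β)\{ε} to FOLLOW(B); if β nullable, add FOLLOW(A).
FOLLOW(S) = {$}


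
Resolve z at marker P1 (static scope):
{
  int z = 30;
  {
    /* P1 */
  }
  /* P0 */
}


P1's block does not declare z; resolves to the enclosing declaration at depth 0
z = 30


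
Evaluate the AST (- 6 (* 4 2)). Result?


Evaluate inner: (* 4 2) = 8
Evaluate root: (- 6 8) = -2
Result: -2


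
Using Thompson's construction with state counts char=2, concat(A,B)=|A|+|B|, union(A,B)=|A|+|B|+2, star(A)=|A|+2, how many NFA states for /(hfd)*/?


Syntax tree has 3 char leaf(s), 0 union(s), 1 star(s)
chars contribute 3×2 = 6; each union adds +2; each star adds +2
Total: 6 + 0 + 2 = 8 states


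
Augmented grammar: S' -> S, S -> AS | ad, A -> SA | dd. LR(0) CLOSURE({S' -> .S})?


Start: S' -> .S
For each item with dot before a nonterminal B, add B -> .γ for every B-production
Closure: [S' -> .S, S -> .AS, S -> .ad, A -> .SA, A -> .dd]
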